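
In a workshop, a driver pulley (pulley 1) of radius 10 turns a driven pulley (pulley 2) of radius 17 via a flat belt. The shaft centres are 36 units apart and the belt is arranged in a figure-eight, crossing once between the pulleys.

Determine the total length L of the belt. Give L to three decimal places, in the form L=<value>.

L=178.242

crossed belt: β = asin((r1+r2)/C) = asin(27/36) = 48.5904°
wrap1 = wrap2 = π + 2β = 277.1808°
tangent length = C·cosβ = 23.8118
L = (r1+r2)·wrap + 2·C·cosβ = 27·4.8377 + 2·23.8118 = 178.2419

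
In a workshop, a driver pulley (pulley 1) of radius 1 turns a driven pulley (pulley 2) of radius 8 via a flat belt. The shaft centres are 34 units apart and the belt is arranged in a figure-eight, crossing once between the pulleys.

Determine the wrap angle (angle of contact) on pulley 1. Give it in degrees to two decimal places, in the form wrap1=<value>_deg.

crossed belt: β = asin((r1+r2)/C) = asin(9/34) = 15.3495°
wrap1 = wrap2 = π + 2β = 210.6990°

wrap1=210.70_deg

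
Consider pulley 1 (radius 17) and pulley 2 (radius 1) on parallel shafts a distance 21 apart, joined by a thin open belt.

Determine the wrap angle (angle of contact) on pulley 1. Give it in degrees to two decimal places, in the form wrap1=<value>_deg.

wrap1=279.26_deg

open belt: β = asin((r2−r1)/C) = asin(-16/21) = -49.6324°
wrap1 = π − 2β = 279.2648°
wrap2 = π + 2β = 80.7352°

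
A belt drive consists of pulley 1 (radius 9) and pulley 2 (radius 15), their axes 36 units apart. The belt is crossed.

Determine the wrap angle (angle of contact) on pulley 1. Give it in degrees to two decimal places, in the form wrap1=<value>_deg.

wrap1=263.62_deg

crossed belt: β = asin((r1+r2)/C) = asin(24/36) = 41.8103°
wrap1 = wrap2 = π + 2β = 263.6206°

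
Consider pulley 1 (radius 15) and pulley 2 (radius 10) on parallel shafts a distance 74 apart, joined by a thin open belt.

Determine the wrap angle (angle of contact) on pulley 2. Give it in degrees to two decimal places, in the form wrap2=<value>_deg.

wrap2=172.25_deg

open belt: β = asin((r2−r1)/C) = asin(-5/74) = -3.8743°
wrap1 = π − 2β = 187.7486°
wrap2 = π + 2β = 172.2514°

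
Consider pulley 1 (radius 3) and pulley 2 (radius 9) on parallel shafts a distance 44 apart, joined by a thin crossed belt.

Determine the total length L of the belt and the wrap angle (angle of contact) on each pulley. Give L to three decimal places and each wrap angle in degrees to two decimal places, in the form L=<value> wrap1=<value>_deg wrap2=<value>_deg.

crossed belt: β = asin((r1+r2)/C) = asin(12/44) = 15.8266°
wrap1 = wrap2 = π + 2β = 211.6532°
tangent length = C·cosβ = 42.3320
L = (r1+r2)·wrap + 2·C·cosβ = 12·3.6940 + 2·42.3320 = 128.9926

L=128.993 wrap1=211.65_deg wrap2=211.65_deg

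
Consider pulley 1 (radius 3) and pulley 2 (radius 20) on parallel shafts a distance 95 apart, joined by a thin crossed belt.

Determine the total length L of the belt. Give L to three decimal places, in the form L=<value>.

L=267.853

crossed belt: β = asin((r1+r2)/C) = asin(23/95) = 14.0108°
wrap1 = wrap2 = π + 2β = 208.0217°
tangent length = C·cosβ = 92.1737
L = (r1+r2)·wrap + 2·C·cosβ = 23·3.6307 + 2·92.1737 = 267.8527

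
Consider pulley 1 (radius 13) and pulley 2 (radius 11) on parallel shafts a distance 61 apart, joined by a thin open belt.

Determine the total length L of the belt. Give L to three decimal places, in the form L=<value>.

open belt: β = asin((r2−r1)/C) = asin(-2/61) = -1.8789°
wrap1 = π − 2β = 183.7578°
wrap2 = π + 2β = 176.2422°
tangent length = C·cosβ = 60.9672
L = r1·wrap1 + r2·wrap2 + 2·C·cosβ = 13·3.2072 + 11·3.0760 + 2·60.9672 = 197.4638

L=197.464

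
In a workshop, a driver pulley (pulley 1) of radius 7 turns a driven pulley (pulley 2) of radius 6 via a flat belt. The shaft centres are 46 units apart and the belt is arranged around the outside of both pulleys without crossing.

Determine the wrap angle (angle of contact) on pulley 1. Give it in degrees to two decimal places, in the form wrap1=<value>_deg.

open belt: β = asin((r2−r1)/C) = asin(-1/46) = -1.2457°
wrap1 = π − 2β = 182.4913°
wrap2 = π + 2β = 177.5087°

wrap1=182.49_deg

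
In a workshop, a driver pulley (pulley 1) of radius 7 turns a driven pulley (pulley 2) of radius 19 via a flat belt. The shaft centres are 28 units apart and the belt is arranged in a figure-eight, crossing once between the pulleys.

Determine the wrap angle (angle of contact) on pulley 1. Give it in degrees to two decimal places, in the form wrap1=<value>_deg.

wrap1=316.43_deg

crossed belt: β = asin((r1+r2)/C) = asin(26/28) = 68.2132°
wrap1 = wrap2 = π + 2β = 316.4264°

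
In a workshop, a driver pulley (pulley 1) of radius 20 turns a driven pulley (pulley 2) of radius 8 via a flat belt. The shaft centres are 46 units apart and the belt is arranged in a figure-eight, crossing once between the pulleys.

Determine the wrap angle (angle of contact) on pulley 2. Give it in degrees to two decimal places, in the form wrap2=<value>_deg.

wrap2=254.99_deg

crossed belt: β = asin((r1+r2)/C) = asin(28/46) = 37.4952°
wrap1 = wrap2 = π + 2β = 254.9905°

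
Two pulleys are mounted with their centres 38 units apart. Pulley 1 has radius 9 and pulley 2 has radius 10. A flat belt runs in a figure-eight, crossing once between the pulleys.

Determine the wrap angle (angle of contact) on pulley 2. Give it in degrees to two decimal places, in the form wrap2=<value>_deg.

crossed belt: β = asin((r1+r2)/C) = asin(19/38) = 30.0000°
wrap1 = wrap2 = π + 2β = 240.0000°

wrap2=240.00_deg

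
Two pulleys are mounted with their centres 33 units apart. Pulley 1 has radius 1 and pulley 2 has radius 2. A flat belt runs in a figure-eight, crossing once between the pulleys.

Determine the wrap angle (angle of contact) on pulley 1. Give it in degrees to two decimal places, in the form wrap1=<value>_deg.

crossed belt: β = asin((r1+r2)/C) = asin(3/33) = 5.2159°
wrap1 = wrap2 = π + 2β = 190.4318°

wrap1=190.43_deg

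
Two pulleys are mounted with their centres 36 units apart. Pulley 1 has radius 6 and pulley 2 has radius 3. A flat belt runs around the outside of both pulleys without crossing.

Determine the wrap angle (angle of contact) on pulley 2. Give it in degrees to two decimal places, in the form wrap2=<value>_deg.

wrap2=170.44_deg

open belt: β = asin((r2−r1)/C) = asin(-3/36) = -4.7802°
wrap1 = π − 2β = 189.5604°
wrap2 = π + 2β = 170.4396°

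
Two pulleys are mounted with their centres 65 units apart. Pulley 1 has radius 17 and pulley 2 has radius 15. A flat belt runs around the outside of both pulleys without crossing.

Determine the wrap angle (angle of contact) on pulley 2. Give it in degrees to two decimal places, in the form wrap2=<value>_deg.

wrap2=176.47_deg

open belt: β = asin((r2−r1)/C) = asin(-2/65) = -1.7632°
wrap1 = π − 2β = 183.5265°
wrap2 = π + 2β = 176.4735°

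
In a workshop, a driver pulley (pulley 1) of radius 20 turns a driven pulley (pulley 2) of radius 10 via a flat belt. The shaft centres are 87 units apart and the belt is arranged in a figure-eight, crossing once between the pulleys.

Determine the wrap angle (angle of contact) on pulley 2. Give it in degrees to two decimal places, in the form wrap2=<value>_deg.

crossed belt: β = asin((r1+r2)/C) = asin(30/87) = 20.1713°
wrap1 = wrap2 = π + 2β = 220.3425°

wrap2=220.34_deg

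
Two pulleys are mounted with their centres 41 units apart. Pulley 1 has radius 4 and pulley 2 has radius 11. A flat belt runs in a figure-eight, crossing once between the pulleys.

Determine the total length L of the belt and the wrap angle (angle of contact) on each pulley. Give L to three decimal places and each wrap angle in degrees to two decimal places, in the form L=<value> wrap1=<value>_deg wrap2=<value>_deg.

L=134.676 wrap1=222.92_deg wrap2=222.92_deg

crossed belt: β = asin((r1+r2)/C) = asin(15/41) = 21.4601°
wrap1 = wrap2 = π + 2β = 222.9203°
tangent length = C·cosβ = 38.1576
L = (r1+r2)·wrap + 2·C·cosβ = 15·3.8907 + 2·38.1576 = 134.6755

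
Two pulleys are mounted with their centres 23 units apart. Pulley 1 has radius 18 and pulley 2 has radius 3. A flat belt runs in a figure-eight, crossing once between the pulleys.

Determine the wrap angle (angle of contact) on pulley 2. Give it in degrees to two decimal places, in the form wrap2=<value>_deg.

wrap2=311.86_deg

crossed belt: β = asin((r1+r2)/C) = asin(21/23) = 65.9294°
wrap1 = wrap2 = π + 2β = 311.8588°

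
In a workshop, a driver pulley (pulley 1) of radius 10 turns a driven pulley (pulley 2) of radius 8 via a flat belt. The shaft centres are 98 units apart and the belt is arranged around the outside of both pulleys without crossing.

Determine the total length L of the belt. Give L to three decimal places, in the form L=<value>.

L=252.589

open belt: β = asin((r2−r1)/C) = asin(-2/98) = -1.1694°
wrap1 = π − 2β = 182.3388°
wrap2 = π + 2β = 177.6612°
tangent length = C·cosβ = 97.9796
L = r1·wrap1 + r2·wrap2 + 2·C·cosβ = 10·3.1824 + 8·3.1008 + 2·97.9796 = 252.5895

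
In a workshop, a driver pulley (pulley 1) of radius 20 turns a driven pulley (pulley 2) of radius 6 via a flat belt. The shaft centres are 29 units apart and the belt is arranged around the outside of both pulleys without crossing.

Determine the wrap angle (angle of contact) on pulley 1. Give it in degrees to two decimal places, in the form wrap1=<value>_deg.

open belt: β = asin((r2−r1)/C) = asin(-14/29) = -28.8657°
wrap1 = π − 2β = 237.7315°
wrap2 = π + 2β = 122.2685°

wrap1=237.73_deg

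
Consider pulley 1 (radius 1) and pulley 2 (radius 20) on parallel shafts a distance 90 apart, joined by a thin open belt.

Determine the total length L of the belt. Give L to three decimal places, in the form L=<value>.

open belt: β = asin((r2−r1)/C) = asin(19/90) = 12.1875°
wrap1 = π − 2β = 155.6251°
wrap2 = π + 2β = 204.3749°
tangent length = C·cosβ = 87.9716
L = r1·wrap1 + r2·wrap2 + 2·C·cosβ = 1·2.7162 + 20·3.5670 + 2·87.9716 = 249.9997

L=250.000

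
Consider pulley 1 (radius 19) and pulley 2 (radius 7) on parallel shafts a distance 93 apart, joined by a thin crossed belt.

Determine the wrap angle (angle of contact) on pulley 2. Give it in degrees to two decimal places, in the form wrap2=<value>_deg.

crossed belt: β = asin((r1+r2)/C) = asin(26/93) = 16.2345°
wrap1 = wrap2 = π + 2β = 212.4691°

wrap2=212.47_deg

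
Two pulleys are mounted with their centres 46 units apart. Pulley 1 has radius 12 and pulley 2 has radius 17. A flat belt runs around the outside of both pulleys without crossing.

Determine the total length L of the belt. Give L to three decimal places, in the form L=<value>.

open belt: β = asin((r2−r1)/C) = asin(5/46) = 6.2401°
wrap1 = π − 2β = 167.5197°
wrap2 = π + 2β = 192.4803°
tangent length = C·cosβ = 45.7275
L = r1·wrap1 + r2·wrap2 + 2·C·cosβ = 12·2.9238 + 17·3.3594 + 2·45.7275 = 183.6502

L=183.650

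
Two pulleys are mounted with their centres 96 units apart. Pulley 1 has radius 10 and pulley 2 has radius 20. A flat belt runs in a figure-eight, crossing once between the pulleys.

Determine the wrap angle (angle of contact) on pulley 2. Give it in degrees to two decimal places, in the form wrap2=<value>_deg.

wrap2=216.42_deg

crossed belt: β = asin((r1+r2)/C) = asin(30/96) = 18.2100°
wrap1 = wrap2 = π + 2β = 216.4199°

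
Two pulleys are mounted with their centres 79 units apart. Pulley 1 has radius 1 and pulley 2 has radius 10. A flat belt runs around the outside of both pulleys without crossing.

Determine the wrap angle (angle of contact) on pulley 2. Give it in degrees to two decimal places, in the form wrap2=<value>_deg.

wrap2=193.08_deg

open belt: β = asin((r2−r1)/C) = asin(9/79) = 6.5416°
wrap1 = π − 2β = 166.9169°
wrap2 = π + 2β = 193.0831°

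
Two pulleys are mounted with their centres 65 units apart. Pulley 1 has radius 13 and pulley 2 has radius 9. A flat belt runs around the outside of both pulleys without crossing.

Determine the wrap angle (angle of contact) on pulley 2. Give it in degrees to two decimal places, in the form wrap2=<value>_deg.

open belt: β = asin((r2−r1)/C) = asin(-4/65) = -3.5281°
wrap1 = π − 2β = 187.0562°
wrap2 = π + 2β = 172.9438°

wrap2=172.94_deg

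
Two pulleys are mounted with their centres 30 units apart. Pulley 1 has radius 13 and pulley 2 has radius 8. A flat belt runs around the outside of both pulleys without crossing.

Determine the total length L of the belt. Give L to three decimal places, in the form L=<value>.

open belt: β = asin((r2−r1)/C) = asin(-5/30) = -9.5941°
wrap1 = π − 2β = 199.1881°
wrap2 = π + 2β = 160.8119°
tangent length = C·cosβ = 29.5804
L = r1·wrap1 + r2·wrap2 + 2·C·cosβ = 13·3.4765 + 8·2.8067 + 2·29.5804 = 126.8087

L=126.809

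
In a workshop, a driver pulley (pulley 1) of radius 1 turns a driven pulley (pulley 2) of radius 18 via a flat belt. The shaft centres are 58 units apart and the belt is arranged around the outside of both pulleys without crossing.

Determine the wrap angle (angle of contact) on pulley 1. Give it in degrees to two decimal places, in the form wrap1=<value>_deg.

open belt: β = asin((r2−r1)/C) = asin(17/58) = 17.0438°
wrap1 = π − 2β = 145.9123°
wrap2 = π + 2β = 214.0877°

wrap1=145.91_deg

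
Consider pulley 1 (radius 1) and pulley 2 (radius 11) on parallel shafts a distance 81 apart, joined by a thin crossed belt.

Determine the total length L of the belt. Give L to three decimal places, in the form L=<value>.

crossed belt: β = asin((r1+r2)/C) = asin(12/81) = 8.5196°
wrap1 = wrap2 = π + 2β = 197.0392°
tangent length = C·cosβ = 80.1062
L = (r1+r2)·wrap + 2·C·cosβ = 12·3.4390 + 2·80.1062 = 201.4802

L=201.480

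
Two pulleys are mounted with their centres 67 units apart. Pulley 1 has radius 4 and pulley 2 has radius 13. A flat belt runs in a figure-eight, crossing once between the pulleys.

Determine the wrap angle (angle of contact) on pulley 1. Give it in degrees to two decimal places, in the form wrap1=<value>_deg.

crossed belt: β = asin((r1+r2)/C) = asin(17/67) = 14.6984°
wrap1 = wrap2 = π + 2β = 209.3968°

wrap1=209.40_deg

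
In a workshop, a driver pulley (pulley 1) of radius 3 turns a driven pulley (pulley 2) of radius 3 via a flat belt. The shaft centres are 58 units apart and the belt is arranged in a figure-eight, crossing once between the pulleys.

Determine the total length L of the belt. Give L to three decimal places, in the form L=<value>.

crossed belt: β = asin((r1+r2)/C) = asin(6/58) = 5.9378°
wrap1 = wrap2 = π + 2β = 191.8755°
tangent length = C·cosβ = 57.6888
L = (r1+r2)·wrap + 2·C·cosβ = 6·3.3489 + 2·57.6888 = 135.4708

L=135.471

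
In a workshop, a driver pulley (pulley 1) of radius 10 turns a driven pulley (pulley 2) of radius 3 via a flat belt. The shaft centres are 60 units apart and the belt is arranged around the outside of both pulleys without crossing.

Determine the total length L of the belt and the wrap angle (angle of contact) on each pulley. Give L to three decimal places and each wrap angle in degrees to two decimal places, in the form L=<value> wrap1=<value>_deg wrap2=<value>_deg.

open belt: β = asin((r2−r1)/C) = asin(-7/60) = -6.6998°
wrap1 = π − 2β = 193.3995°
wrap2 = π + 2β = 166.6005°
tangent length = C·cosβ = 59.5903
L = r1·wrap1 + r2·wrap2 + 2·C·cosβ = 10·3.3755 + 3·2.9077 + 2·59.5903 = 161.6583

L=161.658 wrap1=193.40_deg wrap2=166.60_deg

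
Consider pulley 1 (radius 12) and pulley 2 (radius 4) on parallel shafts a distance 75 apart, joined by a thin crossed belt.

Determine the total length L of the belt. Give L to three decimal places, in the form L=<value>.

crossed belt: β = asin((r1+r2)/C) = asin(16/75) = 12.3178°
wrap1 = wrap2 = π + 2β = 204.6355°
tangent length = C·cosβ = 73.2735
L = (r1+r2)·wrap + 2·C·cosβ = 16·3.5716 + 2·73.2735 = 203.6919

L=203.692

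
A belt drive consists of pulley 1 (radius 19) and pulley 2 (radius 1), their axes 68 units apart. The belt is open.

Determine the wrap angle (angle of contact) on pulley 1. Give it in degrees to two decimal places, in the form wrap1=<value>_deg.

open belt: β = asin((r2−r1)/C) = asin(-18/68) = -15.3495°
wrap1 = π − 2β = 210.6990°
wrap2 = π + 2β = 149.3010°

wrap1=210.70_deg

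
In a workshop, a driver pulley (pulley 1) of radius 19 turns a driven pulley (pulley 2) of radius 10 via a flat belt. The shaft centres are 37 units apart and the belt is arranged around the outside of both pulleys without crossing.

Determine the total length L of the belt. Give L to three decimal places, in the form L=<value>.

open belt: β = asin((r2−r1)/C) = asin(-9/37) = -14.0780°
wrap1 = π − 2β = 208.1561°
wrap2 = π + 2β = 151.8439°
tangent length = C·cosβ = 35.8887
L = r1·wrap1 + r2·wrap2 + 2·C·cosβ = 19·3.6330 + 10·2.6502 + 2·35.8887 = 167.3064

L=167.306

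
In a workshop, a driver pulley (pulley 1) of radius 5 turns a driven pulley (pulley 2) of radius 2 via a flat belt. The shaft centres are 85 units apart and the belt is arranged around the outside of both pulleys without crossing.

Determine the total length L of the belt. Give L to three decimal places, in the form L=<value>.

L=192.097

open belt: β = asin((r2−r1)/C) = asin(-3/85) = -2.0226°
wrap1 = π − 2β = 184.0452°
wrap2 = π + 2β = 175.9548°
tangent length = C·cosβ = 84.9470
L = r1·wrap1 + r2·wrap2 + 2·C·cosβ = 5·3.2122 + 2·3.0710 + 2·84.9470 = 192.0970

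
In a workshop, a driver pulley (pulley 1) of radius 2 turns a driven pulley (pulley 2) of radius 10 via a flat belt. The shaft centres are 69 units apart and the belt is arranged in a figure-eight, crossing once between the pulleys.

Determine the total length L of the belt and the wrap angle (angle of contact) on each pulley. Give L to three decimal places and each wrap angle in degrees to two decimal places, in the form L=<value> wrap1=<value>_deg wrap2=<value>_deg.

L=177.791 wrap1=200.03_deg wrap2=200.03_deg

crossed belt: β = asin((r1+r2)/C) = asin(12/69) = 10.0154°
wrap1 = wrap2 = π + 2β = 200.0308°
tangent length = C·cosβ = 67.9485
L = (r1+r2)·wrap + 2·C·cosβ = 12·3.4912 + 2·67.9485 = 177.7914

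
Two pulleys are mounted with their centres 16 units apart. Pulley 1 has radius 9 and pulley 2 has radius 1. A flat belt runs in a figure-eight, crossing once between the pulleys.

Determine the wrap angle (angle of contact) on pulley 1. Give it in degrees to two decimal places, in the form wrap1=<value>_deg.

wrap1=257.36_deg

crossed belt: β = asin((r1+r2)/C) = asin(10/16) = 38.6822°
wrap1 = wrap2 = π + 2β = 257.3644°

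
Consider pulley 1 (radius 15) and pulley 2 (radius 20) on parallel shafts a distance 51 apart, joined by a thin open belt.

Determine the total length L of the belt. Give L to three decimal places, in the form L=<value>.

open belt: β = asin((r2−r1)/C) = asin(5/51) = 5.6263°
wrap1 = π − 2β = 168.7475°
wrap2 = π + 2β = 191.2525°
tangent length = C·cosβ = 50.7543
L = r1·wrap1 + r2·wrap2 + 2·C·cosβ = 15·2.9452 + 20·3.3380 + 2·50.7543 = 212.4463

L=212.446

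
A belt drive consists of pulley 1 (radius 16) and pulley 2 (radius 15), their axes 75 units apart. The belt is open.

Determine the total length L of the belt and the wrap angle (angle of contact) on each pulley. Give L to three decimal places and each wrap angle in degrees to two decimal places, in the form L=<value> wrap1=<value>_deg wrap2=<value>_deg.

open belt: β = asin((r2−r1)/C) = asin(-1/75) = -0.7640°
wrap1 = π − 2β = 181.5279°
wrap2 = π + 2β = 178.4721°
tangent length = C·cosβ = 74.9933
L = r1·wrap1 + r2·wrap2 + 2·C·cosβ = 16·3.1683 + 15·3.1149 + 2·74.9933 = 247.4027

L=247.403 wrap1=181.53_deg wrap2=178.47_deg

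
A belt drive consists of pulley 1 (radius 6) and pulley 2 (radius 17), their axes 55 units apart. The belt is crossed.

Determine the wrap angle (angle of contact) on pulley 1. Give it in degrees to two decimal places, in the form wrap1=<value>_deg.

wrap1=229.44_deg

crossed belt: β = asin((r1+r2)/C) = asin(23/55) = 24.7199°
wrap1 = wrap2 = π + 2β = 229.4397°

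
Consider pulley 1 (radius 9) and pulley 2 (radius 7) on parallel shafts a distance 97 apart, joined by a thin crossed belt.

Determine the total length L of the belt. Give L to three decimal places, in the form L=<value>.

L=246.911

crossed belt: β = asin((r1+r2)/C) = asin(16/97) = 9.4942°
wrap1 = wrap2 = π + 2β = 198.9885°
tangent length = C·cosβ = 95.6713
L = (r1+r2)·wrap + 2·C·cosβ = 16·3.4730 + 2·95.6713 = 246.9107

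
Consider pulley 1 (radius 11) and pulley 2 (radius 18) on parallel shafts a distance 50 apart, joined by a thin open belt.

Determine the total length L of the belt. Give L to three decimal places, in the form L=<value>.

open belt: β = asin((r2−r1)/C) = asin(7/50) = 8.0478°
wrap1 = π − 2β = 163.9043°
wrap2 = π + 2β = 196.0957°
tangent length = C·cosβ = 49.5076
L = r1·wrap1 + r2·wrap2 + 2·C·cosβ = 11·2.8607 + 18·3.4225 + 2·49.5076 = 192.0878

L=192.088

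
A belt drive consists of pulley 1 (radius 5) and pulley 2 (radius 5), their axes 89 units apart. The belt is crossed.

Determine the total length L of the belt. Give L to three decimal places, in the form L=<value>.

L=210.541

crossed belt: β = asin((r1+r2)/C) = asin(10/89) = 6.4514°
wrap1 = wrap2 = π + 2β = 192.9027°
tangent length = C·cosβ = 88.4364
L = (r1+r2)·wrap + 2·C·cosβ = 10·3.3668 + 2·88.4364 = 210.5407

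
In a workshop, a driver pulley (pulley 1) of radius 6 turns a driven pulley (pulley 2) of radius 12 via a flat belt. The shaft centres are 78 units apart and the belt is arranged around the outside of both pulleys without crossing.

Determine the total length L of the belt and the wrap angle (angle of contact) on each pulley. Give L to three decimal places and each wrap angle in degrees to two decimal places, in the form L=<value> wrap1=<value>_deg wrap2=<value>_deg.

L=213.010 wrap1=171.18_deg wrap2=188.82_deg

open belt: β = asin((r2−r1)/C) = asin(6/78) = 4.4117°
wrap1 = π − 2β = 171.1765°
wrap2 = π + 2β = 188.8235°
tangent length = C·cosβ = 77.7689
L = r1·wrap1 + r2·wrap2 + 2·C·cosβ = 6·2.9876 + 12·3.2956 + 2·77.7689 = 213.0104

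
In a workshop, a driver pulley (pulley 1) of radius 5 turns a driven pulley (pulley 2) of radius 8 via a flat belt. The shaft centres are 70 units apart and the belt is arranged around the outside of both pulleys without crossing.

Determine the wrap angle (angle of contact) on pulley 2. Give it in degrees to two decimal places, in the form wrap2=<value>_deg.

wrap2=184.91_deg

open belt: β = asin((r2−r1)/C) = asin(3/70) = 2.4563°
wrap1 = π − 2β = 175.0874°
wrap2 = π + 2β = 184.9126°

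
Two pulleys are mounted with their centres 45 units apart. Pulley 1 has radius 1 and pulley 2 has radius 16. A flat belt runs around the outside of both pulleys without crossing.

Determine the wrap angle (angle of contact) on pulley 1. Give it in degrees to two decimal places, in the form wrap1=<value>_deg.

open belt: β = asin((r2−r1)/C) = asin(15/45) = 19.4712°
wrap1 = π − 2β = 141.0576°
wrap2 = π + 2β = 218.9424°

wrap1=141.06_deg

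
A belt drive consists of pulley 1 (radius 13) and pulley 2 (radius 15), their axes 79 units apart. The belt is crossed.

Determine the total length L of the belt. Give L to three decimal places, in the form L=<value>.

crossed belt: β = asin((r1+r2)/C) = asin(28/79) = 20.7585°
wrap1 = wrap2 = π + 2β = 221.5171°
tangent length = C·cosβ = 73.8715
L = (r1+r2)·wrap + 2·C·cosβ = 28·3.8662 + 2·73.8715 = 255.9967

L=255.997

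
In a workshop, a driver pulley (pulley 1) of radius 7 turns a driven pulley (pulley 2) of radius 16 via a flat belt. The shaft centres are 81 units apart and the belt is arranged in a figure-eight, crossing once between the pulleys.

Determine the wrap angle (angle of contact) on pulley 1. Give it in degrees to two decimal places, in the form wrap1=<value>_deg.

crossed belt: β = asin((r1+r2)/C) = asin(23/81) = 16.4961°
wrap1 = wrap2 = π + 2β = 212.9923°

wrap1=212.99_deg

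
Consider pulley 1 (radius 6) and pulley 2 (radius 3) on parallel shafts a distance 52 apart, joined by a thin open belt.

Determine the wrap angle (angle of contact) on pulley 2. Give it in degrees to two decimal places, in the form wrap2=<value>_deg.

wrap2=173.39_deg

open belt: β = asin((r2−r1)/C) = asin(-3/52) = -3.3074°
wrap1 = π − 2β = 186.6147°
wrap2 = π + 2β = 173.3853°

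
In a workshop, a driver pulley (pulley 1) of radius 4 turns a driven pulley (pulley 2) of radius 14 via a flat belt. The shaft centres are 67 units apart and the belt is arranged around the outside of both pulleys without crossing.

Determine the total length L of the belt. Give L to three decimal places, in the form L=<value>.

open belt: β = asin((r2−r1)/C) = asin(10/67) = 8.5837°
wrap1 = π − 2β = 162.8326°
wrap2 = π + 2β = 197.1674°
tangent length = C·cosβ = 66.2495
L = r1·wrap1 + r2·wrap2 + 2·C·cosβ = 4·2.8420 + 14·3.4412 + 2·66.2495 = 192.0440

L=192.044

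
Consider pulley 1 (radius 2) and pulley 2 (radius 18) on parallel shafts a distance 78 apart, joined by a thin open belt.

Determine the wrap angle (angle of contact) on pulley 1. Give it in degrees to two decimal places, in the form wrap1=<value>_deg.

wrap1=156.33_deg

open belt: β = asin((r2−r1)/C) = asin(16/78) = 11.8370°
wrap1 = π − 2β = 156.3260°
wrap2 = π + 2β = 203.6740°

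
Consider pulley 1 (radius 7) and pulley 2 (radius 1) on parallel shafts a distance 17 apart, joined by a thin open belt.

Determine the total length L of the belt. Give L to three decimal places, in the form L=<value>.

L=61.273

open belt: β = asin((r2−r1)/C) = asin(-6/17) = -20.6673°
wrap1 = π − 2β = 221.3346°
wrap2 = π + 2β = 138.6654°
tangent length = C·cosβ = 15.9060
L = r1·wrap1 + r2·wrap2 + 2·C·cosβ = 7·3.8630 + 1·2.4202 + 2·15.9060 = 61.2732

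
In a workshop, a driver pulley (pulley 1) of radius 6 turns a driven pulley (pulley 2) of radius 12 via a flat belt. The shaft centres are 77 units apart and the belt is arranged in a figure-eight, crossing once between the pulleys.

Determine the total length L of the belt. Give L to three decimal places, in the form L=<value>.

L=214.776

crossed belt: β = asin((r1+r2)/C) = asin(18/77) = 13.5189°
wrap1 = wrap2 = π + 2β = 207.0378°
tangent length = C·cosβ = 74.8665
L = (r1+r2)·wrap + 2·C·cosβ = 18·3.6135 + 2·74.8665 = 214.7759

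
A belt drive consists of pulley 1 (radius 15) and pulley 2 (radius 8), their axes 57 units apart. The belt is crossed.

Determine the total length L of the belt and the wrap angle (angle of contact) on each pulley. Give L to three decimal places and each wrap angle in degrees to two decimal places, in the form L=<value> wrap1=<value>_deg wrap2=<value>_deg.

crossed belt: β = asin((r1+r2)/C) = asin(23/57) = 23.7977°
wrap1 = wrap2 = π + 2β = 227.5954°
tangent length = C·cosβ = 52.1536
L = (r1+r2)·wrap + 2·C·cosβ = 23·3.9723 + 2·52.1536 = 195.6699

L=195.670 wrap1=227.60_deg wrap2=227.60_deg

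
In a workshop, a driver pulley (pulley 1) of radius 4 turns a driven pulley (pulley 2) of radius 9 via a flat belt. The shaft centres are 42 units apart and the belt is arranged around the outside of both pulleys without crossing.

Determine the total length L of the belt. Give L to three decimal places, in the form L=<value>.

open belt: β = asin((r2−r1)/C) = asin(5/42) = 6.8371°
wrap1 = π − 2β = 166.3257°
wrap2 = π + 2β = 193.6743°
tangent length = C·cosβ = 41.7013
L = r1·wrap1 + r2·wrap2 + 2·C·cosβ = 4·2.9029 + 9·3.3803 + 2·41.7013 = 125.4366

L=125.437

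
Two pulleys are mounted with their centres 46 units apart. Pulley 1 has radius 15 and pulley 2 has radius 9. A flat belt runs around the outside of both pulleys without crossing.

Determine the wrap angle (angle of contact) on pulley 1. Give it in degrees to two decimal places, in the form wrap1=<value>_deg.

wrap1=194.99_deg

open belt: β = asin((r2−r1)/C) = asin(-6/46) = -7.4947°
wrap1 = π − 2β = 194.9894°
wrap2 = π + 2β = 165.0106°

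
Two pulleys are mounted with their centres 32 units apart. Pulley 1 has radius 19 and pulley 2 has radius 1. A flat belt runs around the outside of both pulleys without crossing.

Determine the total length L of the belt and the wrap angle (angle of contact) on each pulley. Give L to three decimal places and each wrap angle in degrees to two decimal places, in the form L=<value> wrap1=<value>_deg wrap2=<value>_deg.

open belt: β = asin((r2−r1)/C) = asin(-18/32) = -34.2289°
wrap1 = π − 2β = 248.4577°
wrap2 = π + 2β = 111.5423°
tangent length = C·cosβ = 26.4575
L = r1·wrap1 + r2·wrap2 + 2·C·cosβ = 19·4.3364 + 1·1.9468 + 2·26.4575 = 137.2535

L=137.254 wrap1=248.46_deg wrap2=111.54_deg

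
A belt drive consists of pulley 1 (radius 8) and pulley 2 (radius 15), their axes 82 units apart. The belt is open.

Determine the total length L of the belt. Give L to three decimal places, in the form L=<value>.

open belt: β = asin((r2−r1)/C) = asin(7/82) = 4.8971°
wrap1 = π − 2β = 170.2059°
wrap2 = π + 2β = 189.7941°
tangent length = C·cosβ = 81.7007
L = r1·wrap1 + r2·wrap2 + 2·C·cosβ = 8·2.9707 + 15·3.3125 + 2·81.7007 = 236.8546

L=236.855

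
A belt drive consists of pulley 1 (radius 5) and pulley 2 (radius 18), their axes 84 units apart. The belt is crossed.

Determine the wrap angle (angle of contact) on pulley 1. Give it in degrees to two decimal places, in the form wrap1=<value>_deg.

crossed belt: β = asin((r1+r2)/C) = asin(23/84) = 15.8911°
wrap1 = wrap2 = π + 2β = 211.7822°

wrap1=211.78_deg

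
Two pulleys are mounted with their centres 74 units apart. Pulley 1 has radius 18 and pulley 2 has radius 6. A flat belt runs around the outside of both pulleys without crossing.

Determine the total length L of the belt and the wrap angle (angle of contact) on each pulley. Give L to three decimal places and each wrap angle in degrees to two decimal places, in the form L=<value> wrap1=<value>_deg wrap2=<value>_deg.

L=225.348 wrap1=198.66_deg wrap2=161.34_deg

open belt: β = asin((r2−r1)/C) = asin(-12/74) = -9.3324°
wrap1 = π − 2β = 198.6648°
wrap2 = π + 2β = 161.3352°
tangent length = C·cosβ = 73.0205
L = r1·wrap1 + r2·wrap2 + 2·C·cosβ = 18·3.4674 + 6·2.8158 + 2·73.0205 = 225.3485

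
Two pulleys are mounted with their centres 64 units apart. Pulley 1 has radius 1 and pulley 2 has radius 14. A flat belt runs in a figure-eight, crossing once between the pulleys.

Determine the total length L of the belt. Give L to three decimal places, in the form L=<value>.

L=178.656

crossed belt: β = asin((r1+r2)/C) = asin(15/64) = 13.5548°
wrap1 = wrap2 = π + 2β = 207.1096°
tangent length = C·cosβ = 62.2174
L = (r1+r2)·wrap + 2·C·cosβ = 15·3.6147 + 2·62.2174 = 178.6559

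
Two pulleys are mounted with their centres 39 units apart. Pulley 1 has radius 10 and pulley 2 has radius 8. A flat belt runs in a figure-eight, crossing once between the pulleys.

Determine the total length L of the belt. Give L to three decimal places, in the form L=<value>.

L=143.014

crossed belt: β = asin((r1+r2)/C) = asin(18/39) = 27.4864°
wrap1 = wrap2 = π + 2β = 234.9729°
tangent length = C·cosβ = 34.5977
L = (r1+r2)·wrap + 2·C·cosβ = 18·4.1010 + 2·34.5977 = 143.0143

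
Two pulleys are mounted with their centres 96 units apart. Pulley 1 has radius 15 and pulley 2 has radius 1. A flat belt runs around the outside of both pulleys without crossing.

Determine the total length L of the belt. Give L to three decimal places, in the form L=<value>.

open belt: β = asin((r2−r1)/C) = asin(-14/96) = -8.3855°
wrap1 = π − 2β = 196.7711°
wrap2 = π + 2β = 163.2289°
tangent length = C·cosβ = 94.9737
L = r1·wrap1 + r2·wrap2 + 2·C·cosβ = 15·3.4343 + 1·2.8489 + 2·94.9737 = 244.3108

L=244.311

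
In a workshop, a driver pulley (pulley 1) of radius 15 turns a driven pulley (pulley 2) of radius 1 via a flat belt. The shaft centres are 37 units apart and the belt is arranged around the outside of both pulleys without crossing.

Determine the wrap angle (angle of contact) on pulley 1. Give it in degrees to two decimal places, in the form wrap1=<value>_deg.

open belt: β = asin((r2−r1)/C) = asin(-14/37) = -22.2333°
wrap1 = π − 2β = 224.4665°
wrap2 = π + 2β = 135.5335°

wrap1=224.47_deg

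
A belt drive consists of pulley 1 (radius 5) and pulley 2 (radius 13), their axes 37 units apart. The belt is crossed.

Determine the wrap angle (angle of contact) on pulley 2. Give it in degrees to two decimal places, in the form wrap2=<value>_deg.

crossed belt: β = asin((r1+r2)/C) = asin(18/37) = 29.1099°
wrap1 = wrap2 = π + 2β = 238.2198°

wrap2=238.22_deg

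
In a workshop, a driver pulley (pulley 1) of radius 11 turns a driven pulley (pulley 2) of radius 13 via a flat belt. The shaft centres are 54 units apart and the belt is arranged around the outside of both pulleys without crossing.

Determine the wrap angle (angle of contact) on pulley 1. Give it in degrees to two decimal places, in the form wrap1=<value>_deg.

wrap1=175.75_deg

open belt: β = asin((r2−r1)/C) = asin(2/54) = 2.1226°
wrap1 = π − 2β = 175.7549°
wrap2 = π + 2β = 184.2451°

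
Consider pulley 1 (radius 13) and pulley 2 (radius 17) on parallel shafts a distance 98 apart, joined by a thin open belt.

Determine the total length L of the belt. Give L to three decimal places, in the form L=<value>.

open belt: β = asin((r2−r1)/C) = asin(4/98) = 2.3393°
wrap1 = π − 2β = 175.3215°
wrap2 = π + 2β = 184.6785°
tangent length = C·cosβ = 97.9183
L = r1·wrap1 + r2·wrap2 + 2·C·cosβ = 13·3.0599 + 17·3.2232 + 2·97.9183 = 290.4111

L=290.411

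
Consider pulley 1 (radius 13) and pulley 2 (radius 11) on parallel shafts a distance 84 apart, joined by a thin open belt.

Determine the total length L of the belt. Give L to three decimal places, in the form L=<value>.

open belt: β = asin((r2−r1)/C) = asin(-2/84) = -1.3643°
wrap1 = π − 2β = 182.7286°
wrap2 = π + 2β = 177.2714°
tangent length = C·cosβ = 83.9762
L = r1·wrap1 + r2·wrap2 + 2·C·cosβ = 13·3.1892 + 11·3.0940 + 2·83.9762 = 243.4458

L=243.446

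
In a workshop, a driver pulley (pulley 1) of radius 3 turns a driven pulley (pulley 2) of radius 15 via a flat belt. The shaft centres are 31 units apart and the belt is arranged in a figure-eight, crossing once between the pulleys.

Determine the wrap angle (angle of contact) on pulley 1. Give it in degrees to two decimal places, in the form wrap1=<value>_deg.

crossed belt: β = asin((r1+r2)/C) = asin(18/31) = 35.4959°
wrap1 = wrap2 = π + 2β = 250.9919°

wrap1=250.99_deg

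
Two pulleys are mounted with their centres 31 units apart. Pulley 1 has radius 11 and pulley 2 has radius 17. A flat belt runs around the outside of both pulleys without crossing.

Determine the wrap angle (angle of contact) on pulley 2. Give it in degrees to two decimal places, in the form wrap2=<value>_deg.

open belt: β = asin((r2−r1)/C) = asin(6/31) = 11.1599°
wrap1 = π − 2β = 157.6801°
wrap2 = π + 2β = 202.3199°

wrap2=202.32_deg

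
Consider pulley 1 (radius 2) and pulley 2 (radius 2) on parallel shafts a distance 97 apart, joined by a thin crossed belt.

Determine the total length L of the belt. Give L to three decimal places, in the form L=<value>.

L=206.731

crossed belt: β = asin((r1+r2)/C) = asin(4/97) = 2.3634°
wrap1 = wrap2 = π + 2β = 184.7268°
tangent length = C·cosβ = 96.9175
L = (r1+r2)·wrap + 2·C·cosβ = 4·3.2241 + 2·96.9175 = 206.7313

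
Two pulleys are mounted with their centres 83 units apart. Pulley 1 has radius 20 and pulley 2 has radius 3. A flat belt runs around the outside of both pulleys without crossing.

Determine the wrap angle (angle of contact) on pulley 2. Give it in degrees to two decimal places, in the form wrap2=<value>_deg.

open belt: β = asin((r2−r1)/C) = asin(-17/83) = -11.8189°
wrap1 = π − 2β = 203.6378°
wrap2 = π + 2β = 156.3622°

wrap2=156.36_deg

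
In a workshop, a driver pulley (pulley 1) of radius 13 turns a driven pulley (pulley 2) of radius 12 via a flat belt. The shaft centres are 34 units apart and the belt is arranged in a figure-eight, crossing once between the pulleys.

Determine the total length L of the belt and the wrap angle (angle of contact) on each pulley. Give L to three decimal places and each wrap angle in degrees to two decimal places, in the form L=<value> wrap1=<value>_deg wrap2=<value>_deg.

L=165.932 wrap1=274.66_deg wrap2=274.66_deg

crossed belt: β = asin((r1+r2)/C) = asin(25/34) = 47.3321°
wrap1 = wrap2 = π + 2β = 274.6641°
tangent length = C·cosβ = 23.0434
L = (r1+r2)·wrap + 2·C·cosβ = 25·4.7938 + 2·23.0434 = 165.9317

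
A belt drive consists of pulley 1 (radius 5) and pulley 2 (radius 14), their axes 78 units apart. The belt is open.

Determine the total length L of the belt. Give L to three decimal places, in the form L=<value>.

L=216.730

open belt: β = asin((r2−r1)/C) = asin(9/78) = 6.6258°
wrap1 = π − 2β = 166.7484°
wrap2 = π + 2β = 193.2516°
tangent length = C·cosβ = 77.4790
L = r1·wrap1 + r2·wrap2 + 2·C·cosβ = 5·2.9103 + 14·3.3729 + 2·77.4790 = 216.7299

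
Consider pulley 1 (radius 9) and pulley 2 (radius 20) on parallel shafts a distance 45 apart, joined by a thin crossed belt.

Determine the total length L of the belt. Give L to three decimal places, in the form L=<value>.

L=200.542

crossed belt: β = asin((r1+r2)/C) = asin(29/45) = 40.1240°
wrap1 = wrap2 = π + 2β = 260.2481°
tangent length = C·cosβ = 34.4093
L = (r1+r2)·wrap + 2·C·cosβ = 29·4.5422 + 2·34.4093 = 200.5420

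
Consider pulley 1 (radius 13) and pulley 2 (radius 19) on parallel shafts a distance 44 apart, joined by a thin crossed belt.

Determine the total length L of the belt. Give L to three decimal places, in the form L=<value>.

crossed belt: β = asin((r1+r2)/C) = asin(32/44) = 46.6582°
wrap1 = wrap2 = π + 2β = 273.3165°
tangent length = C·cosβ = 30.1993
L = (r1+r2)·wrap + 2·C·cosβ = 32·4.7703 + 2·30.1993 = 213.0474

L=213.047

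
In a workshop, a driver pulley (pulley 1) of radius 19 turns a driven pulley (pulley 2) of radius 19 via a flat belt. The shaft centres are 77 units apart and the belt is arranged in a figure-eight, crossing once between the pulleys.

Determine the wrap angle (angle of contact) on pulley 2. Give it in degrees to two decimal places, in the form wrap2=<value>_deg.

crossed belt: β = asin((r1+r2)/C) = asin(38/77) = 29.5713°
wrap1 = wrap2 = π + 2β = 239.1426°

wrap2=239.14_deg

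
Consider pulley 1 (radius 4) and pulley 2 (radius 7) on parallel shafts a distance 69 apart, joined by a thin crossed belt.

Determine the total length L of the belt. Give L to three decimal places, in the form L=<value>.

crossed belt: β = asin((r1+r2)/C) = asin(11/69) = 9.1732°
wrap1 = wrap2 = π + 2β = 198.3465°
tangent length = C·cosβ = 68.1175
L = (r1+r2)·wrap + 2·C·cosβ = 11·3.4618 + 2·68.1175 = 174.3149

L=174.315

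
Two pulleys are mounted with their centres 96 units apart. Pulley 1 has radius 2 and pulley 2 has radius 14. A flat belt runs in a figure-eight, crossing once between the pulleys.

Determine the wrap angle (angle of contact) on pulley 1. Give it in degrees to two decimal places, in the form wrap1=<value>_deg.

wrap1=199.19_deg

crossed belt: β = asin((r1+r2)/C) = asin(16/96) = 9.5941°
wrap1 = wrap2 = π + 2β = 199.1881°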